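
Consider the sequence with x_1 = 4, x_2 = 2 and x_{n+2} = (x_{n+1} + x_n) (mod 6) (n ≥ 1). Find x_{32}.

4

Listing terms: x_1 = 4,  x_2 = 2,  x_3 = 0,  x_4 = 2,  x_5 = 2,  x_6 = 4,  x_7 = 0,  x_8 = 4,  x_9 = 4,  x_{10} = 2.
Since (x_9, x_{10}) = (x_1, x_2) = (4, 2) (two consecutive terms determine the rest), the sequence is periodic with period 8.
(32 - 1) mod 8 = 7, so x_{32} = x_8 = 4.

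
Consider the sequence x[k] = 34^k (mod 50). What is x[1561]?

Computing terms: x[1] = 34; x[2] = 6; x[3] = 4; x[4] = 36; x[5] = 24; x[6] = 16; x[7] = 44; x[8] = 46; x[9] = 14; x[10] = 26; x[11] = 34.
Since x[11] = x[1] = 34, the sequence is periodic with period 10.
So x[1561] = x[1 + ((1561-1) mod 10)] = x[1] = 34.

34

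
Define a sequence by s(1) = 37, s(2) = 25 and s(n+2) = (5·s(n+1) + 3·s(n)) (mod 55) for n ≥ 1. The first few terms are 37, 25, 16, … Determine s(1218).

5

We have s(1) = 37,  s(2) = 25,  s(3) = 16,  s(4) = 45,  s(5) = 53,  s(6) = 15,  s(7) = 14,  s(8) = 5,  s(9) = 12,  s(10) = 20,  s(11) = 26,  s(12) = 25,  s(13) = 38,  s(14) = 45,  s(15) = 9,  s(16) = 15,  s(17) = 47,  s(18) = 5,  s(19) = 1,  s(20) = 20,  s(21) = 48,  s(22) = 25,  s(23) = 49,  s(24) = 45,  s(25) = 42,  s(26) = 15,  s(27) = 36,  s(28) = 5,  s(29) = 23,  s(30) = 20,  s(31) = 4,  s(32) = 25,  s(33) = 27,  s(34) = 45,  s(35) = 31,  s(36) = 15,  s(37) = 3,  s(38) = 5,  s(39) = 34,  s(40) = 20,  s(41) = 37,  s(42) = 25.
Since (s(41), s(42)) = (s(1), s(2)) = (37, 25) (two consecutive terms determine the rest), the sequence is periodic with period 40.
(1218 - 1) mod 40 = 17, so s(1218) = s(18) = 5.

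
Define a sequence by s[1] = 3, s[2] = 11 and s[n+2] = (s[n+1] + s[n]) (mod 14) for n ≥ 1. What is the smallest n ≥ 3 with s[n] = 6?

24

s[1] = 3; s[2] = 11; s[3] = 0; s[4] = 11; s[5] = 11; s[6] = 8; s[7] = 5; s[8] = 13; s[9] = 4; s[10] = 3; s[11] = 7; s[12] = 10; s[13] = 3; s[14] = 13; s[15] = 2; s[16] = 1; s[17] = 3; s[18] = 4; s[19] = 7; s[20] = 11; s[21] = 4; s[22] = 1; s[23] = 5; s[24] = 6; s[25] = 11; s[26] = 3; s[27] = 0; s[28] = 3; s[29] = 3; s[30] = 6; s[31] = 9; s[32] = 1; s[33] = 10; s[34] = 11; s[35] = 7; s[36] = 4; s[37] = 11; s[38] = 1; s[39] = 12; s[40] = 13; s[41] = 11; s[42] = 10; s[43] = 7; s[44] = 3; s[45] = 10; s[46] = 13; s[47] = 9; s[48] = 8; s[49] = 3; s[50] = 11.
Since (s[49], s[50]) = (s[1], s[2]) = (3, 11) (two consecutive terms determine the rest), the sequence is periodic with period 48.
The value 6 first appears (with n ≥ 3) at s[24].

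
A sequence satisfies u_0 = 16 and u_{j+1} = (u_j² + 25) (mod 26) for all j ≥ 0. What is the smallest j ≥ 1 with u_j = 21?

Listing terms: u_0 = 16, u_1 = 21, u_2 = 24, u_3 = 3, u_4 = 8, u_5 = 11, u_6 = 16.
Since u_6 = u_0 = 16, the sequence is periodic with period 6.
The value 21 first appears (with j ≥ 1) at u_1.

1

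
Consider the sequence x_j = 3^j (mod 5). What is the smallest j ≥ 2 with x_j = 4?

2

Listing terms: x_1 = 3; x_2 = 4; x_3 = 2; x_4 = 1; x_5 = 3.
The sequence repeats with period 4.
The value 4 first appears (with j ≥ 2) at x_2.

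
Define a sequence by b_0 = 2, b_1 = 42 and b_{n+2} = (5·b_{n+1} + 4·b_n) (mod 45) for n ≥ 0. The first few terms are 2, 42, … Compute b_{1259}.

28

Listing terms: b_0 = 2; b_1 = 42; b_2 = 38; b_3 = 43; b_4 = 7; b_5 = 27; b_6 = 28; b_7 = 23; b_8 = 2; b_9 = 12; b_{10} = 23; b_{11} = 28; b_{12} = 7; b_{13} = 12; b_{14} = 43; b_{15} = 38; b_{16} = 2; b_{17} = 27; b_{18} = 8; b_{19} = 13; b_{20} = 7; b_{21} = 42; b_{22} = 13; b_{23} = 8; b_{24} = 2; b_{25} = 42.
The sequence repeats with period 24.
(1259 - 0) mod 24 = 11, so b_{1259} = b_{11} = 28.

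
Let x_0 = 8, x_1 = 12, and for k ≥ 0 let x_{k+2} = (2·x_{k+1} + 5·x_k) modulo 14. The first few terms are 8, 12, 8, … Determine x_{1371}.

Computing terms: x_0 = 8, x_1 = 12, x_2 = 8, x_3 = 6, x_4 = 10, x_5 = 8, x_6 = 10, x_7 = 4, x_8 = 2, x_9 = 10, x_{10} = 2, x_{11} = 12, x_{12} = 6, x_{13} = 2, x_{14} = 6, x_{15} = 8, x_{16} = 4, x_{17} = 6, x_{18} = 4, x_{19} = 10, x_{20} = 12, x_{21} = 4, x_{22} = 12, x_{23} = 2, x_{24} = 8, x_{25} = 12.
The sequence repeats with period 24.
So x_{1371} = x_{0 + ((1371-0) mod 24)} = x_3 = 6.

6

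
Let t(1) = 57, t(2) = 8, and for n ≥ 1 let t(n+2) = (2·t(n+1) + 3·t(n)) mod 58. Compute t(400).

Computing terms: t(1) = 57,  t(2) = 8,  t(3) = 13,  t(4) = 50,  t(5) = 23,  t(6) = 22,  t(7) = 55,  t(8) = 2,  t(9) = 53,  t(10) = 54,  t(11) = 35,  t(12) = 0,  t(13) = 47,  t(14) = 36,  t(15) = 39,  t(16) = 12,  t(17) = 25,  t(18) = 28,  t(19) = 15,  t(20) = 56,  t(21) = 41,  t(22) = 18,  t(23) = 43,  t(24) = 24,  t(25) = 3,  t(26) = 20,  t(27) = 49,  t(28) = 42,  t(29) = 57,  t(30) = 8.
The sequence repeats with period 28.
(400 - 1) mod 28 = 7, so t(400) = t(8) = 2.

2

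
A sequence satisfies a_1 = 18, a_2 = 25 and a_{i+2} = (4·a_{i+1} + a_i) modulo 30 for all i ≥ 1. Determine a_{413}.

Computing terms: a_1 = 18; a_2 = 25; a_3 = 28; a_4 = 17; a_5 = 6; a_6 = 11; a_7 = 20; a_8 = 1; a_9 = 24; a_{10} = 7; a_{11} = 22; a_{12} = 5; a_{13} = 12; a_{14} = 23; a_{15} = 14; a_{16} = 19; a_{17} = 0; a_{18} = 19; a_{19} = 16; a_{20} = 23; a_{21} = 18; a_{22} = 5; a_{23} = 8; a_{24} = 7; a_{25} = 6; a_{26} = 1; a_{27} = 10; a_{28} = 11; a_{29} = 24; a_{30} = 17; a_{31} = 2; a_{32} = 25; a_{33} = 12; a_{34} = 13; a_{35} = 4; a_{36} = 29; a_{37} = 0; a_{38} = 29; a_{39} = 26; a_{40} = 13; a_{41} = 18; a_{42} = 25.
The sequence repeats with period 40.
(413 - 1) mod 40 = 12, so a_{413} = a_{13} = 12.

12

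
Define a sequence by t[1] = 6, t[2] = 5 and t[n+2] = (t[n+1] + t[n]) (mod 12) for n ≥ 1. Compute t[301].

t[1] = 6,  t[2] = 5,  t[3] = 11,  t[4] = 4,  t[5] = 3,  t[6] = 7,  t[7] = 10,  t[8] = 5,  t[9] = 3,  t[10] = 8,  t[11] = 11,  t[12] = 7,  t[13] = 6,  t[14] = 1,  t[15] = 7,  t[16] = 8,  t[17] = 3,  t[18] = 11,  t[19] = 2,  t[20] = 1,  t[21] = 3,  t[22] = 4,  t[23] = 7,  t[24] = 11,  t[25] = 6,  t[26] = 5.
The sequence repeats with period 24.
(301 - 1) mod 24 = 12, so t[301] = t[13] = 6.

6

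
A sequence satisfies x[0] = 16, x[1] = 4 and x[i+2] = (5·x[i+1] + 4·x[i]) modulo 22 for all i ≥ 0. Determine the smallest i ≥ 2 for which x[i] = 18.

2

Computing terms: x[0] = 16; x[1] = 4; x[2] = 18; x[3] = 18; x[4] = 8; x[5] = 2; x[6] = 20; x[7] = 20; x[8] = 4; x[9] = 12; x[10] = 10; x[11] = 10; x[12] = 2; x[13] = 6; x[14] = 16; x[15] = 16; x[16] = 12; x[17] = 14; x[18] = 8; x[19] = 8; x[20] = 6; x[21] = 18; x[22] = 4; x[23] = 4; x[24] = 14; x[25] = 20; x[26] = 2; x[27] = 2; x[28] = 18; x[29] = 10; x[30] = 12; x[31] = 12; x[32] = 20; x[33] = 16; x[34] = 6; x[35] = 6; x[36] = 10; x[37] = 8; x[38] = 14; x[39] = 14; x[40] = 16; x[41] = 4.
The sequence repeats with period 40.
The value 18 first appears (with i ≥ 2) at x[2].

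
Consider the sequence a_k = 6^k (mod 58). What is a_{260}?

Listing terms: a_1 = 6,  a_2 = 36,  a_3 = 42,  a_4 = 20,  a_5 = 4,  a_6 = 24,  a_7 = 28,  a_8 = 52,  a_9 = 22,  a_{10} = 16,  a_{11} = 38,  a_{12} = 54,  a_{13} = 34,  a_{14} = 30,  a_{15} = 6.
The sequence repeats with period 14.
So a_{260} = a_{1 + ((260-1) mod 14)} = a_8 = 52.

52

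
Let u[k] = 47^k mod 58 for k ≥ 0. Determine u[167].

Listing terms: u[0] = 1,  u[1] = 47,  u[2] = 5,  u[3] = 3,  u[4] = 25,  u[5] = 15,  u[6] = 9,  u[7] = 17,  u[8] = 45,  u[9] = 27,  u[10] = 51,  u[11] = 19,  u[12] = 23,  u[13] = 37,  u[14] = 57,  u[15] = 11,  u[16] = 53,  u[17] = 55,  u[18] = 33,  u[19] = 43,  u[20] = 49,  u[21] = 41,  u[22] = 13,  u[23] = 31,  u[24] = 7,  u[25] = 39,  u[26] = 35,  u[27] = 21,  u[28] = 1.
The sequence repeats with period 28.
(167 - 0) mod 28 = 27, so u[167] = u[27] = 21.

21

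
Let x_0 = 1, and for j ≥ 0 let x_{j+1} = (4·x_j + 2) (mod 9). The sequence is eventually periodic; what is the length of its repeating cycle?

We have x_0 = 1,  x_1 = 6,  x_2 = 8,  x_3 = 7,  x_4 = 3,  x_5 = 5,  x_6 = 4,  x_7 = 0,  x_8 = 2,  x_9 = 1.
The sequence repeats with period 9.

9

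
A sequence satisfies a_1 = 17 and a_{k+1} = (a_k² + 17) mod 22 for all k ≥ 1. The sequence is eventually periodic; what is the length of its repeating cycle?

10

Listing terms: a_1 = 17,  a_2 = 20,  a_3 = 21,  a_4 = 18,  a_5 = 11,  a_6 = 6,  a_7 = 9,  a_8 = 10,  a_9 = 7,  a_{10} = 0,  a_{11} = 17.
Since a_{11} = a_1 = 17, the sequence is periodic with period 10.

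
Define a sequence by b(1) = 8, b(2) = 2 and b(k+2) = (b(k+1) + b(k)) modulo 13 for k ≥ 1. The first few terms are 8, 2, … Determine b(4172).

7

Computing terms: b(1) = 8; b(2) = 2; b(3) = 10; b(4) = 12; b(5) = 9; b(6) = 8; b(7) = 4; b(8) = 12; b(9) = 3; b(10) = 2; b(11) = 5; b(12) = 7; b(13) = 12; b(14) = 6; b(15) = 5; b(16) = 11; b(17) = 3; b(18) = 1; b(19) = 4; b(20) = 5; b(21) = 9; b(22) = 1; b(23) = 10; b(24) = 11; b(25) = 8; b(26) = 6; b(27) = 1; b(28) = 7; b(29) = 8; b(30) = 2.
The sequence repeats with period 28.
(4172 - 1) mod 28 = 27, so b(4172) = b(28) = 7.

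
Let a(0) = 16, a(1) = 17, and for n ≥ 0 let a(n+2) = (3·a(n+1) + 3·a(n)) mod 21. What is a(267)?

Listing terms: a(0) = 16; a(1) = 17; a(2) = 15; a(3) = 12; a(4) = 18; a(5) = 6; a(6) = 9; a(7) = 3; a(8) = 15; a(9) = 12.
Since (a(8), a(9)) = (a(2), a(3)) = (15, 12) (two consecutive terms determine the rest), the sequence is eventually periodic: after a pre-period of length 2 it cycles with period 6.
For n ≥ 2, a(n) depends only on (n - 2) mod 6. (267 - 2) mod 6 = 1, so a(267) = a(3) = 12.

12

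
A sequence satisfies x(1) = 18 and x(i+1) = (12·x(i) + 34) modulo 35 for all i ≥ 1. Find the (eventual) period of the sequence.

Listing terms: x(1) = 18,  x(2) = 5,  x(3) = 24,  x(4) = 7,  x(5) = 13,  x(6) = 15,  x(7) = 4,  x(8) = 12,  x(9) = 3,  x(10) = 0,  x(11) = 34,  x(12) = 22,  x(13) = 18.
The sequence repeats with period 12.

12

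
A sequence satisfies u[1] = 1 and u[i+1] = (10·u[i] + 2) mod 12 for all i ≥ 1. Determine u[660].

Computing terms: u[1] = 1, u[2] = 0, u[3] = 2, u[4] = 10, u[5] = 6, u[6] = 2.
Since u[6] = u[3] = 2, the sequence is eventually periodic: after a pre-period of length 2 it cycles with period 3.
For i ≥ 3, u[i] depends only on (i - 3) mod 3. (660 - 3) mod 3 = 0, so u[660] = u[3] = 2.

2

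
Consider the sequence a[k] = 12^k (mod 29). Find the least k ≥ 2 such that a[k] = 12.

5

Listing terms: a[1] = 12, a[2] = 28, a[3] = 17, a[4] = 1, a[5] = 12.
The sequence repeats with period 4.
The value 12 next appears (with k ≥ 2) at a[5].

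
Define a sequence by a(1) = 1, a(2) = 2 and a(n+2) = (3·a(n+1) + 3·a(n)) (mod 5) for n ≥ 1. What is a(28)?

3

Computing terms: a(1) = 1,  a(2) = 2,  a(3) = 4,  a(4) = 3,  a(5) = 1,  a(6) = 2.
The sequence repeats with period 4.
So a(28) = a(1 + ((28-1) mod 4)) = a(4) = 3.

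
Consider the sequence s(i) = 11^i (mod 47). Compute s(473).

19

s(0) = 1; s(1) = 11; s(2) = 27; s(3) = 15; s(4) = 24; s(5) = 29; s(6) = 37; s(7) = 31; s(8) = 12; s(9) = 38; s(10) = 42; s(11) = 39; s(12) = 6; s(13) = 19; s(14) = 21; s(15) = 43; s(16) = 3; s(17) = 33; s(18) = 34; s(19) = 45; s(20) = 25; s(21) = 40; s(22) = 17; s(23) = 46; s(24) = 36; s(25) = 20; s(26) = 32; s(27) = 23; s(28) = 18; s(29) = 10; s(30) = 16; s(31) = 35; s(32) = 9; s(33) = 5; s(34) = 8; s(35) = 41; s(36) = 28; s(37) = 26; s(38) = 4; s(39) = 44; s(40) = 14; s(41) = 13; s(42) = 2; s(43) = 22; s(44) = 7; s(45) = 30; s(46) = 1.
Since s(46) = s(0) = 1, the sequence is periodic with period 46.
So s(473) = s(0 + ((473-0) mod 46)) = s(13) = 19.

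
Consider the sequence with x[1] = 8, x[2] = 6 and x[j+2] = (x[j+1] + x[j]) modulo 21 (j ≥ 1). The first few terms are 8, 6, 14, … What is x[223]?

10

We have x[1] = 8, x[2] = 6, x[3] = 14, x[4] = 20, x[5] = 13, x[6] = 12, x[7] = 4, x[8] = 16, x[9] = 20, x[10] = 15, x[11] = 14, x[12] = 8, x[13] = 1, x[14] = 9, x[15] = 10, x[16] = 19, x[17] = 8, x[18] = 6.
Since (x[17], x[18]) = (x[1], x[2]) = (8, 6) (two consecutive terms determine the rest), the sequence is periodic with period 16.
So x[223] = x[1 + ((223-1) mod 16)] = x[15] = 10.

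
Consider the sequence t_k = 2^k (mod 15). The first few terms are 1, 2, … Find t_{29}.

2

Listing terms: t_0 = 1,  t_1 = 2,  t_2 = 4,  t_3 = 8,  t_4 = 1.
The sequence repeats with period 4.
So t_{29} = t_{0 + ((29-0) mod 4)} = t_1 = 2.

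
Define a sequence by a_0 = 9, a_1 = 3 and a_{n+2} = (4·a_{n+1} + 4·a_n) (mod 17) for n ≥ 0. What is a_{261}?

We have a_0 = 9, a_1 = 3, a_2 = 14, a_3 = 0, a_4 = 5, a_5 = 3, a_6 = 15, a_7 = 4, a_8 = 8, a_9 = 14, a_{10} = 3, a_{11} = 0, a_{12} = 12, a_{13} = 14, a_{14} = 2, a_{15} = 13, a_{16} = 9, a_{17} = 3.
The sequence repeats with period 16.
(261 - 0) mod 16 = 5, so a_{261} = a_5 = 3.

3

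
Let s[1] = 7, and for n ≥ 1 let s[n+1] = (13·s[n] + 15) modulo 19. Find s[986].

Computing terms: s[1] = 7; s[2] = 11; s[3] = 6; s[4] = 17; s[5] = 8; s[6] = 5; s[7] = 4; s[8] = 10; s[9] = 12; s[10] = 0; s[11] = 15; s[12] = 1; s[13] = 9; s[14] = 18; s[15] = 2; s[16] = 3; s[17] = 16; s[18] = 14; s[19] = 7.
The sequence repeats with period 18.
(986 - 1) mod 18 = 13, so s[986] = s[14] = 18.

18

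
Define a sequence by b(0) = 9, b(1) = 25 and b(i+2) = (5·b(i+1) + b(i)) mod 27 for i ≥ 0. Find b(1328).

b(0) = 9; b(1) = 25; b(2) = 26; b(3) = 20; b(4) = 18; b(5) = 2; b(6) = 1; b(7) = 7; b(8) = 9; b(9) = 25.
The sequence repeats with period 8.
(1328 - 0) mod 8 = 0, so b(1328) = b(0) = 9.

9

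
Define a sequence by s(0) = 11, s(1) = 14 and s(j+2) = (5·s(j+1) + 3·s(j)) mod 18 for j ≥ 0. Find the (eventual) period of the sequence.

s(0) = 11,  s(1) = 14,  s(2) = 13,  s(3) = 17,  s(4) = 16,  s(5) = 5,  s(6) = 1,  s(7) = 2,  s(8) = 13,  s(9) = 17.
Since (s(8), s(9)) = (s(2), s(3)) = (13, 17) (two consecutive terms determine the rest), the sequence is eventually periodic: after a pre-period of length 2 it cycles with period 6.

6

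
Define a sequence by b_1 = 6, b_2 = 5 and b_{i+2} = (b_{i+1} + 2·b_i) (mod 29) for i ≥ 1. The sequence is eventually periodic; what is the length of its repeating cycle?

b_1 = 6; b_2 = 5; b_3 = 17; b_4 = 27; b_5 = 3; b_6 = 28; b_7 = 5; b_8 = 3; b_9 = 13; b_{10} = 19; b_{11} = 16; b_{12} = 25; b_{13} = 28; b_{14} = 20; b_{15} = 18; b_{16} = 0; b_{17} = 7; b_{18} = 7; b_{19} = 21; b_{20} = 6; b_{21} = 19; b_{22} = 2; b_{23} = 11; b_{24} = 15; b_{25} = 8; b_{26} = 9; b_{27} = 25; b_{28} = 14; b_{29} = 6; b_{30} = 5.
The sequence repeats with period 28.

28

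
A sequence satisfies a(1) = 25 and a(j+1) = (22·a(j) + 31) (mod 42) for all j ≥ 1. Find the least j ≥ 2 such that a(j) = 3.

3

Computing terms: a(1) = 25; a(2) = 35; a(3) = 3; a(4) = 13; a(5) = 23; a(6) = 33; a(7) = 1; a(8) = 11; a(9) = 21; a(10) = 31; a(11) = 41; a(12) = 9; a(13) = 19; a(14) = 29; a(15) = 39; a(16) = 7; a(17) = 17; a(18) = 27; a(19) = 37; a(20) = 5; a(21) = 15; a(22) = 25.
The sequence repeats with period 21.
The value 3 first appears (with j ≥ 2) at a(3).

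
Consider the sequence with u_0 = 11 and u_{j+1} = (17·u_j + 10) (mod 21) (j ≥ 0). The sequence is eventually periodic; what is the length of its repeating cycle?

u_0 = 11,  u_1 = 8,  u_2 = 20,  u_3 = 14,  u_4 = 17,  u_5 = 5,  u_6 = 11.
The sequence repeats with period 6.

6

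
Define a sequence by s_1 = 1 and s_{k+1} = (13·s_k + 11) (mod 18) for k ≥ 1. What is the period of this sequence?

18

s_1 = 1,  s_2 = 6,  s_3 = 17,  s_4 = 16,  s_5 = 3,  s_6 = 14,  s_7 = 13,  s_8 = 0,  s_9 = 11,  s_{10} = 10,  s_{11} = 15,  s_{12} = 8,  s_{13} = 7,  s_{14} = 12,  s_{15} = 5,  s_{16} = 4,  s_{17} = 9,  s_{18} = 2,  s_{19} = 1.
The sequence repeats with period 18.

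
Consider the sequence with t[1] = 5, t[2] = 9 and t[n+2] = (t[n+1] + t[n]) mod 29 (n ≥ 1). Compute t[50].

Computing terms: t[1] = 5; t[2] = 9; t[3] = 14; t[4] = 23; t[5] = 8; t[6] = 2; t[7] = 10; t[8] = 12; t[9] = 22; t[10] = 5; t[11] = 27; t[12] = 3; t[13] = 1; t[14] = 4; t[15] = 5; t[16] = 9.
Since (t[15], t[16]) = (t[1], t[2]) = (5, 9) (two consecutive terms determine the rest), the sequence is periodic with period 14.
So t[50] = t[1 + ((50-1) mod 14)] = t[8] = 12.

12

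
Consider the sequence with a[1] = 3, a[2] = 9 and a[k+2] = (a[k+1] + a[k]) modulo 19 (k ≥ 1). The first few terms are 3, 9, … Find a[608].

2

Computing terms: a[1] = 3; a[2] = 9; a[3] = 12; a[4] = 2; a[5] = 14; a[6] = 16; a[7] = 11; a[8] = 8; a[9] = 0; a[10] = 8; a[11] = 8; a[12] = 16; a[13] = 5; a[14] = 2; a[15] = 7; a[16] = 9; a[17] = 16; a[18] = 6; a[19] = 3; a[20] = 9.
The sequence repeats with period 18.
(608 - 1) mod 18 = 13, so a[608] = a[14] = 2.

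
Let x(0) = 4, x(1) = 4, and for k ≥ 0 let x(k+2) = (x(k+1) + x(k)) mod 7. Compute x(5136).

Listing terms: x(0) = 4, x(1) = 4, x(2) = 1, x(3) = 5, x(4) = 6, x(5) = 4, x(6) = 3, x(7) = 0, x(8) = 3, x(9) = 3, x(10) = 6, x(11) = 2, x(12) = 1, x(13) = 3, x(14) = 4, x(15) = 0, x(16) = 4, x(17) = 4.
The sequence repeats with period 16.
So x(5136) = x(0 + ((5136-0) mod 16)) = x(0) = 4.

4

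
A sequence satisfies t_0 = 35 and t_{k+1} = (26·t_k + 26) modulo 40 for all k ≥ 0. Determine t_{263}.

38

Computing terms: t_0 = 35,  t_1 = 16,  t_2 = 2,  t_3 = 38,  t_4 = 14,  t_5 = 30,  t_6 = 6,  t_7 = 22,  t_8 = 38.
Since t_8 = t_3 = 38, the sequence is eventually periodic: after a pre-period of length 3 it cycles with period 5.
For k ≥ 3, t_k depends only on (k - 3) mod 5. (263 - 3) mod 5 = 0, so t_{263} = t_3 = 38.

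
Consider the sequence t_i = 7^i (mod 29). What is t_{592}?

Listing terms: t_0 = 1; t_1 = 7; t_2 = 20; t_3 = 24; t_4 = 23; t_5 = 16; t_6 = 25; t_7 = 1.
The sequence repeats with period 7.
(592 - 0) mod 7 = 4, so t_{592} = t_4 = 23.

23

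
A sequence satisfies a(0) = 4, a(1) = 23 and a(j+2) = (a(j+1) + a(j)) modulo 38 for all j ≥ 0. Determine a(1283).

13

We have a(0) = 4,  a(1) = 23,  a(2) = 27,  a(3) = 12,  a(4) = 1,  a(5) = 13,  a(6) = 14,  a(7) = 27,  a(8) = 3,  a(9) = 30,  a(10) = 33,  a(11) = 25,  a(12) = 20,  a(13) = 7,  a(14) = 27,  a(15) = 34,  a(16) = 23,  a(17) = 19,  a(18) = 4,  a(19) = 23.
Since (a(18), a(19)) = (a(0), a(1)) = (4, 23) (two consecutive terms determine the rest), the sequence is periodic with period 18.
So a(1283) = a(0 + ((1283-0) mod 18)) = a(5) = 13.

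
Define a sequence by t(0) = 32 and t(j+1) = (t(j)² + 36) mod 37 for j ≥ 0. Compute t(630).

6

Computing terms: t(0) = 32,  t(1) = 24,  t(2) = 20,  t(3) = 29,  t(4) = 26,  t(5) = 9,  t(6) = 6,  t(7) = 35,  t(8) = 3,  t(9) = 8,  t(10) = 26.
Since t(10) = t(4) = 26, the sequence is eventually periodic: after a pre-period of length 4 it cycles with period 6.
For j ≥ 4, t(j) depends only on (j - 4) mod 6. (630 - 4) mod 6 = 2, so t(630) = t(6) = 6.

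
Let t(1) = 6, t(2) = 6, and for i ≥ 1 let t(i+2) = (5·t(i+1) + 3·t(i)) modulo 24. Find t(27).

Listing terms: t(1) = 6; t(2) = 6; t(3) = 0; t(4) = 18; t(5) = 18; t(6) = 0; t(7) = 6; t(8) = 6.
Since (t(7), t(8)) = (t(1), t(2)) = (6, 6) (two consecutive terms determine the rest), the sequence is periodic with period 6.
So t(27) = t(1 + ((27-1) mod 6)) = t(3) = 0.

0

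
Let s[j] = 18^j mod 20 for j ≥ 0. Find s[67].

Listing terms: s[0] = 1,  s[1] = 18,  s[2] = 4,  s[3] = 12,  s[4] = 16,  s[5] = 8,  s[6] = 4.
Since s[6] = s[2] = 4, the sequence is eventually periodic: after a pre-period of length 2 it cycles with period 4.
For j ≥ 2, s[j] depends only on (j - 2) mod 4. (67 - 2) mod 4 = 1, so s[67] = s[3] = 12.

12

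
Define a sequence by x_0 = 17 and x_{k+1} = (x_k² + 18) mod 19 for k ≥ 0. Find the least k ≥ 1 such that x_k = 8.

Computing terms: x_0 = 17,  x_1 = 3,  x_2 = 8,  x_3 = 6,  x_4 = 16,  x_5 = 8.
Since x_5 = x_2 = 8, the sequence is eventually periodic: after a pre-period of length 2 it cycles with period 3.
The value 8 first appears (with k ≥ 1) at x_2.

2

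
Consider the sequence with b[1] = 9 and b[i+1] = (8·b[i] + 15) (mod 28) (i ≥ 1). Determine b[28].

Listing terms: b[1] = 9, b[2] = 3, b[3] = 11, b[4] = 19, b[5] = 27, b[6] = 7, b[7] = 15, b[8] = 23, b[9] = 3.
Since b[9] = b[2] = 3, the sequence is eventually periodic: after a pre-period of length 1 it cycles with period 7.
For i ≥ 2, b[i] depends only on (i - 2) mod 7. (28 - 2) mod 7 = 5, so b[28] = b[7] = 15.

15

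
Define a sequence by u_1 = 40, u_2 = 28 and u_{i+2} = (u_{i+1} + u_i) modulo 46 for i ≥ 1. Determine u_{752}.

6

Listing terms: u_1 = 40,  u_2 = 28,  u_3 = 22,  u_4 = 4,  u_5 = 26,  u_6 = 30,  u_7 = 10,  u_8 = 40,  u_9 = 4,  u_{10} = 44,  u_{11} = 2,  u_{12} = 0,  u_{13} = 2,  u_{14} = 2,  u_{15} = 4,  u_{16} = 6,  u_{17} = 10,  u_{18} = 16,  u_{19} = 26,  u_{20} = 42,  u_{21} = 22,  u_{22} = 18,  u_{23} = 40,  u_{24} = 12,  u_{25} = 6,  u_{26} = 18,  u_{27} = 24,  u_{28} = 42,  u_{29} = 20,  u_{30} = 16,  u_{31} = 36,  u_{32} = 6,  u_{33} = 42,  u_{34} = 2,  u_{35} = 44,  u_{36} = 0,  u_{37} = 44,  u_{38} = 44,  u_{39} = 42,  u_{40} = 40,  u_{41} = 36,  u_{42} = 30,  u_{43} = 20,  u_{44} = 4,  u_{45} = 24,  u_{46} = 28,  u_{47} = 6,  u_{48} = 34,  u_{49} = 40,  u_{50} = 28.
Since (u_{49}, u_{50}) = (u_1, u_2) = (40, 28) (two consecutive terms determine the rest), the sequence is periodic with period 48.
So u_{752} = u_{1 + ((752-1) mod 48)} = u_{32} = 6.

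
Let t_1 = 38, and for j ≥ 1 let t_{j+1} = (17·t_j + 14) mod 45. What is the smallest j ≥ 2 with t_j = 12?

t_1 = 38; t_2 = 30; t_3 = 29; t_4 = 12; t_5 = 38.
The sequence repeats with period 4.
The value 12 first appears (with j ≥ 2) at t_4.

4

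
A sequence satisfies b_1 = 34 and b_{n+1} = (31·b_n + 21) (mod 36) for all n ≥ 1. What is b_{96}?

19

b_1 = 34,  b_2 = 31,  b_3 = 10,  b_4 = 7,  b_5 = 22,  b_6 = 19,  b_7 = 34.
The sequence repeats with period 6.
So b_{96} = b_{1 + ((96-1) mod 6)} = b_6 = 19.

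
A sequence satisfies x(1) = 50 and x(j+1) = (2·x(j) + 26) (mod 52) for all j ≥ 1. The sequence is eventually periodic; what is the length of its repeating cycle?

Listing terms: x(1) = 50,  x(2) = 22,  x(3) = 18,  x(4) = 10,  x(5) = 46,  x(6) = 14,  x(7) = 2,  x(8) = 30,  x(9) = 34,  x(10) = 42,  x(11) = 6,  x(12) = 38,  x(13) = 50.
The sequence repeats with period 12.

12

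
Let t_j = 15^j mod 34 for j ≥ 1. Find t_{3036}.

33

t_1 = 15; t_2 = 21; t_3 = 9; t_4 = 33; t_5 = 19; t_6 = 13; t_7 = 25; t_8 = 1; t_9 = 15.
The sequence repeats with period 8.
(3036 - 1) mod 8 = 3, so t_{3036} = t_4 = 33.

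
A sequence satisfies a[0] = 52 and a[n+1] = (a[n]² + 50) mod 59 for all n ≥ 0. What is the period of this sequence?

8

Computing terms: a[0] = 52; a[1] = 40; a[2] = 57; a[3] = 54; a[4] = 16; a[5] = 11; a[6] = 53; a[7] = 27; a[8] = 12; a[9] = 17; a[10] = 44; a[11] = 39; a[12] = 37; a[13] = 3; a[14] = 0; a[15] = 50; a[16] = 13; a[17] = 42; a[18] = 44.
Since a[18] = a[10] = 44, the sequence is eventually periodic: after a pre-period of length 10 it cycles with period 8.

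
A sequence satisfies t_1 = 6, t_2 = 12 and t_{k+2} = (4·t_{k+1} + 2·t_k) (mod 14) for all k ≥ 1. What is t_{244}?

12

Listing terms: t_1 = 6, t_2 = 12, t_3 = 4, t_4 = 12, t_5 = 0, t_6 = 10, t_7 = 12, t_8 = 12, t_9 = 2, t_{10} = 4, t_{11} = 6, t_{12} = 4, t_{13} = 0, t_{14} = 8, t_{15} = 4, t_{16} = 4, t_{17} = 10, t_{18} = 6, t_{19} = 2, t_{20} = 6, t_{21} = 0, t_{22} = 12, t_{23} = 6, t_{24} = 6, t_{25} = 8, t_{26} = 2, t_{27} = 10, t_{28} = 2, t_{29} = 0, t_{30} = 4, t_{31} = 2, t_{32} = 2, t_{33} = 12, t_{34} = 10, t_{35} = 8, t_{36} = 10, t_{37} = 0, t_{38} = 6, t_{39} = 10, t_{40} = 10, t_{41} = 4, t_{42} = 8, t_{43} = 12, t_{44} = 8, t_{45} = 0, t_{46} = 2, t_{47} = 8, t_{48} = 8, t_{49} = 6, t_{50} = 12.
Since (t_{49}, t_{50}) = (t_1, t_2) = (6, 12) (two consecutive terms determine the rest), the sequence is periodic with period 48.
So t_{244} = t_{1 + ((244-1) mod 48)} = t_4 = 12.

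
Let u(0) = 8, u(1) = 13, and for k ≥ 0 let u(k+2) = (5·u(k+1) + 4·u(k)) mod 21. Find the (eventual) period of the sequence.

Listing terms: u(0) = 8; u(1) = 13; u(2) = 13; u(3) = 12; u(4) = 7; u(5) = 20; u(6) = 2; u(7) = 6; u(8) = 17; u(9) = 4; u(10) = 4; u(11) = 15; u(12) = 7; u(13) = 11; u(14) = 20; u(15) = 18; u(16) = 2; u(17) = 19; u(18) = 19; u(19) = 3; u(20) = 7; u(21) = 5; u(22) = 11; u(23) = 12; u(24) = 20; u(25) = 1; u(26) = 1; u(27) = 9; u(28) = 7; u(29) = 8; u(30) = 5; u(31) = 15; u(32) = 11; u(33) = 10; u(34) = 10; u(35) = 6; u(36) = 7; u(37) = 17; u(38) = 8; u(39) = 3; u(40) = 5; u(41) = 16; u(42) = 16; u(43) = 18; u(44) = 7; u(45) = 2; u(46) = 17; u(47) = 9; u(48) = 8; u(49) = 13.
The sequence repeats with period 48.

48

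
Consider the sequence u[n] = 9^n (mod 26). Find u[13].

Computing terms: u[0] = 1,  u[1] = 9,  u[2] = 3,  u[3] = 1.
The sequence repeats with period 3.
(13 - 0) mod 3 = 1, so u[13] = u[1] = 9.

9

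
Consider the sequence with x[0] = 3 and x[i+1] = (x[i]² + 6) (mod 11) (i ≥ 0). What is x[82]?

0

We have x[0] = 3; x[1] = 4; x[2] = 0; x[3] = 6; x[4] = 9; x[5] = 10; x[6] = 7; x[7] = 0.
Since x[7] = x[2] = 0, the sequence is eventually periodic: after a pre-period of length 2 it cycles with period 5.
For i ≥ 2, x[i] depends only on (i - 2) mod 5. (82 - 2) mod 5 = 0, so x[82] = x[2] = 0.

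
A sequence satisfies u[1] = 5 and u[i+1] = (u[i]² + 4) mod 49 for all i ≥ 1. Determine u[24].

1

u[1] = 5, u[2] = 29, u[3] = 12, u[4] = 1, u[5] = 5.
The sequence repeats with period 4.
(24 - 1) mod 4 = 3, so u[24] = u[4] = 1.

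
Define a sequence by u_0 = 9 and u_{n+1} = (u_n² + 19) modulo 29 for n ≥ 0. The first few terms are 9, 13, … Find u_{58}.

15

We have u_0 = 9; u_1 = 13; u_2 = 14; u_3 = 12; u_4 = 18; u_5 = 24; u_6 = 15; u_7 = 12.
Since u_7 = u_3 = 12, the sequence is eventually periodic: after a pre-period of length 3 it cycles with period 4.
For n ≥ 3, u_n depends only on (n - 3) mod 4. (58 - 3) mod 4 = 3, so u_{58} = u_6 = 15.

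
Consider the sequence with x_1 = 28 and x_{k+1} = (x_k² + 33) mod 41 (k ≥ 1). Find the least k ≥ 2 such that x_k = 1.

3

Listing terms: x_1 = 28; x_2 = 38; x_3 = 1; x_4 = 34; x_5 = 0; x_6 = 33; x_7 = 15; x_8 = 12; x_9 = 13; x_{10} = 38.
Since x_{10} = x_2 = 38, the sequence is eventually periodic: after a pre-period of length 1 it cycles with period 8.
The value 1 first appears (with k ≥ 2) at x_3.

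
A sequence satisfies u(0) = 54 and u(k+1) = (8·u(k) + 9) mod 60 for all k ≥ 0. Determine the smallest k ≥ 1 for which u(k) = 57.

u(0) = 54,  u(1) = 21,  u(2) = 57,  u(3) = 45,  u(4) = 9,  u(5) = 21.
Since u(5) = u(1) = 21, the sequence is eventually periodic: after a pre-period of length 1 it cycles with period 4.
The value 57 first appears (with k ≥ 1) at u(2).

2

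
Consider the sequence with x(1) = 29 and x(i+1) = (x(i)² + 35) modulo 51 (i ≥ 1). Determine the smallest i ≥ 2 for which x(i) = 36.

Computing terms: x(1) = 29, x(2) = 9, x(3) = 14, x(4) = 27, x(5) = 50, x(6) = 36, x(7) = 5, x(8) = 9.
Since x(8) = x(2) = 9, the sequence is eventually periodic: after a pre-period of length 1 it cycles with period 6.
The value 36 first appears (with i ≥ 2) at x(6).

6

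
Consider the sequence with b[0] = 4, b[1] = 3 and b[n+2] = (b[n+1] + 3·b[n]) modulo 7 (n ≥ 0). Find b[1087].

Computing terms: b[0] = 4,  b[1] = 3,  b[2] = 1,  b[3] = 3,  b[4] = 6,  b[5] = 1,  b[6] = 5,  b[7] = 1,  b[8] = 2,  b[9] = 5,  b[10] = 4,  b[11] = 5,  b[12] = 3,  b[13] = 4,  b[14] = 6,  b[15] = 4,  b[16] = 1,  b[17] = 6,  b[18] = 2,  b[19] = 6,  b[20] = 5,  b[21] = 2,  b[22] = 3,  b[23] = 2,  b[24] = 4,  b[25] = 3.
The sequence repeats with period 24.
(1087 - 0) mod 24 = 7, so b[1087] = b[7] = 1.

1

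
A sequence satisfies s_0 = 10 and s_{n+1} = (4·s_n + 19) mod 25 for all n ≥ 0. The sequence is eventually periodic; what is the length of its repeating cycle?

We have s_0 = 10, s_1 = 9, s_2 = 5, s_3 = 14, s_4 = 0, s_5 = 19, s_6 = 20, s_7 = 24, s_8 = 15, s_9 = 4, s_{10} = 10.
The sequence repeats with period 10.

10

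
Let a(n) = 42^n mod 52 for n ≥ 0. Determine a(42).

We have a(0) = 1, a(1) = 42, a(2) = 48, a(3) = 40, a(4) = 16, a(5) = 48.
Since a(5) = a(2) = 48, the sequence is eventually periodic: after a pre-period of length 2 it cycles with period 3.
For n ≥ 2, a(n) depends only on (n - 2) mod 3. (42 - 2) mod 3 = 1, so a(42) = a(3) = 40.

40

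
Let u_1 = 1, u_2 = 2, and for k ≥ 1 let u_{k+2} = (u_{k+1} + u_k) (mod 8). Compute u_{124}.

u_1 = 1; u_2 = 2; u_3 = 3; u_4 = 5; u_5 = 0; u_6 = 5; u_7 = 5; u_8 = 2; u_9 = 7; u_{10} = 1; u_{11} = 0; u_{12} = 1; u_{13} = 1; u_{14} = 2.
The sequence repeats with period 12.
So u_{124} = u_{1 + ((124-1) mod 12)} = u_4 = 5.

5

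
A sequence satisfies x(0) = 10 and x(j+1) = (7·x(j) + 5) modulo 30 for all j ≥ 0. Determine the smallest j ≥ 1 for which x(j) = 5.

x(0) = 10, x(1) = 15, x(2) = 20, x(3) = 25, x(4) = 0, x(5) = 5, x(6) = 10.
The sequence repeats with period 6.
The value 5 first appears (with j ≥ 1) at x(5).

5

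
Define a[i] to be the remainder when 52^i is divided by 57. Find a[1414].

43

Listing terms: a[0] = 1, a[1] = 52, a[2] = 25, a[3] = 46, a[4] = 55, a[5] = 10, a[6] = 7, a[7] = 22, a[8] = 4, a[9] = 37, a[10] = 43, a[11] = 13, a[12] = 49, a[13] = 40, a[14] = 28, a[15] = 31, a[16] = 16, a[17] = 34, a[18] = 1.
Since a[18] = a[0] = 1, the sequence is periodic with period 18.
So a[1414] = a[0 + ((1414-0) mod 18)] = a[10] = 43.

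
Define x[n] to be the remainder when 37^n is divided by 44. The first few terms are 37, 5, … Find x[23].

x[1] = 37; x[2] = 5; x[3] = 9; x[4] = 25; x[5] = 1; x[6] = 37.
The sequence repeats with period 5.
So x[23] = x[1 + ((23-1) mod 5)] = x[3] = 9.

9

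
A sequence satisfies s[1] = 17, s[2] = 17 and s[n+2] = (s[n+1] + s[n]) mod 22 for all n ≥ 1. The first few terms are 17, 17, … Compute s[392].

Computing terms: s[1] = 17,  s[2] = 17,  s[3] = 12,  s[4] = 7,  s[5] = 19,  s[6] = 4,  s[7] = 1,  s[8] = 5,  s[9] = 6,  s[10] = 11,  s[11] = 17,  s[12] = 6,  s[13] = 1,  s[14] = 7,  s[15] = 8,  s[16] = 15,  s[17] = 1,  s[18] = 16,  s[19] = 17,  s[20] = 11,  s[21] = 6,  s[22] = 17,  s[23] = 1,  s[24] = 18,  s[25] = 19,  s[26] = 15,  s[27] = 12,  s[28] = 5,  s[29] = 17,  s[30] = 0,  s[31] = 17,  s[32] = 17.
Since (s[31], s[32]) = (s[1], s[2]) = (17, 17) (two consecutive terms determine the rest), the sequence is periodic with period 30.
(392 - 1) mod 30 = 1, so s[392] = s[2] = 17.

17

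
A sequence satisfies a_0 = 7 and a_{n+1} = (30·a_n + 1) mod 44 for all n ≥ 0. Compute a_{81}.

Listing terms: a_0 = 7,  a_1 = 35,  a_2 = 39,  a_3 = 27,  a_4 = 19,  a_5 = 43,  a_6 = 15,  a_7 = 11,  a_8 = 23,  a_9 = 31,  a_{10} = 7.
Since a_{10} = a_0 = 7, the sequence is periodic with period 10.
So a_{81} = a_{0 + ((81-0) mod 10)} = a_1 = 35.

35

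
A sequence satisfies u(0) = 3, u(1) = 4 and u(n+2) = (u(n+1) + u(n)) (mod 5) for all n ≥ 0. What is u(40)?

Computing terms: u(0) = 3, u(1) = 4, u(2) = 2, u(3) = 1, u(4) = 3, u(5) = 4.
The sequence repeats with period 4.
(40 - 0) mod 4 = 0, so u(40) = u(0) = 3.

3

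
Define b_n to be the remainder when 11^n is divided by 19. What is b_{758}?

Computing terms: b_0 = 1, b_1 = 11, b_2 = 7, b_3 = 1.
Since b_3 = b_0 = 1, the sequence is periodic with period 3.
(758 - 0) mod 3 = 2, so b_{758} = b_2 = 7.

7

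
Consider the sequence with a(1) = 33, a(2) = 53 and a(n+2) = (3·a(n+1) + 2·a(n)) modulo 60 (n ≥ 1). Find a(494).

a(1) = 33; a(2) = 53; a(3) = 45; a(4) = 1; a(5) = 33; a(6) = 41; a(7) = 9; a(8) = 49; a(9) = 45; a(10) = 53; a(11) = 9; a(12) = 13; a(13) = 57; a(14) = 17; a(15) = 45; a(16) = 49; a(17) = 57; a(18) = 29; a(19) = 21; a(20) = 1; a(21) = 45; a(22) = 17; a(23) = 21; a(24) = 37; a(25) = 33; a(26) = 53.
The sequence repeats with period 24.
(494 - 1) mod 24 = 13, so a(494) = a(14) = 17.

17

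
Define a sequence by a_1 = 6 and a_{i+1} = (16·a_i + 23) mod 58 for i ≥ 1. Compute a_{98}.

37

Listing terms: a_1 = 6, a_2 = 3, a_3 = 13, a_4 = 57, a_5 = 7, a_6 = 19, a_7 = 37, a_8 = 35, a_9 = 3.
Since a_9 = a_2 = 3, the sequence is eventually periodic: after a pre-period of length 1 it cycles with period 7.
For i ≥ 2, a_i depends only on (i - 2) mod 7. (98 - 2) mod 7 = 5, so a_{98} = a_7 = 37.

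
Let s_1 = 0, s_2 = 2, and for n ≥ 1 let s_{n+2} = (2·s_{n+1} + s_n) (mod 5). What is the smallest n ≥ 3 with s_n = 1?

s_1 = 0, s_2 = 2, s_3 = 4, s_4 = 0, s_5 = 4, s_6 = 3, s_7 = 0, s_8 = 3, s_9 = 1, s_{10} = 0, s_{11} = 1, s_{12} = 2, s_{13} = 0, s_{14} = 2.
The sequence repeats with period 12.
The value 1 first appears (with n ≥ 3) at s_9.

9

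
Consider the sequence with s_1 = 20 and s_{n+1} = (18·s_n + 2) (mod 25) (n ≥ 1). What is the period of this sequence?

s_1 = 20, s_2 = 12, s_3 = 18, s_4 = 1, s_5 = 20.
The sequence repeats with period 4.

4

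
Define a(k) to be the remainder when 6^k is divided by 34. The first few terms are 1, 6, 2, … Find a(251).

We have a(0) = 1; a(1) = 6; a(2) = 2; a(3) = 12; a(4) = 4; a(5) = 24; a(6) = 8; a(7) = 14; a(8) = 16; a(9) = 28; a(10) = 32; a(11) = 22; a(12) = 30; a(13) = 10; a(14) = 26; a(15) = 20; a(16) = 18; a(17) = 6.
Since a(17) = a(1) = 6, the sequence is eventually periodic: after a pre-period of length 1 it cycles with period 16.
For k ≥ 1, a(k) depends only on (k - 1) mod 16. (251 - 1) mod 16 = 10, so a(251) = a(11) = 22.

22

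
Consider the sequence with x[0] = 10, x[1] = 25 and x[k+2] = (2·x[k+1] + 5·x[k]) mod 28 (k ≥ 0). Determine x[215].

1

x[0] = 10,  x[1] = 25,  x[2] = 16,  x[3] = 17,  x[4] = 2,  x[5] = 5,  x[6] = 20,  x[7] = 9,  x[8] = 6,  x[9] = 1,  x[10] = 4,  x[11] = 13,  x[12] = 18,  x[13] = 17,  x[14] = 12,  x[15] = 25,  x[16] = 26,  x[17] = 9,  x[18] = 8,  x[19] = 5,  x[20] = 22,  x[21] = 13,  x[22] = 24,  x[23] = 1,  x[24] = 10,  x[25] = 25.
Since (x[24], x[25]) = (x[0], x[1]) = (10, 25) (two consecutive terms determine the rest), the sequence is periodic with period 24.
(215 - 0) mod 24 = 23, so x[215] = x[23] = 1.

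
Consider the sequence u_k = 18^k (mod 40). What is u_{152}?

Listing terms: u_1 = 18, u_2 = 4, u_3 = 32, u_4 = 16, u_5 = 8, u_6 = 24, u_7 = 32.
Since u_7 = u_3 = 32, the sequence is eventually periodic: after a pre-period of length 2 it cycles with period 4.
For k ≥ 3, u_k depends only on (k - 3) mod 4. (152 - 3) mod 4 = 1, so u_{152} = u_4 = 16.

16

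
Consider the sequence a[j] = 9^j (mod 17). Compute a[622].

4

We have a[1] = 9,  a[2] = 13,  a[3] = 15,  a[4] = 16,  a[5] = 8,  a[6] = 4,  a[7] = 2,  a[8] = 1,  a[9] = 9.
The sequence repeats with period 8.
(622 - 1) mod 8 = 5, so a[622] = a[6] = 4.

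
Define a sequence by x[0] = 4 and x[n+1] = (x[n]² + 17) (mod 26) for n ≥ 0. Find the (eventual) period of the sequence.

6

Listing terms: x[0] = 4,  x[1] = 7,  x[2] = 14,  x[3] = 5,  x[4] = 16,  x[5] = 13,  x[6] = 4.
Since x[6] = x[0] = 4, the sequence is periodic with period 6.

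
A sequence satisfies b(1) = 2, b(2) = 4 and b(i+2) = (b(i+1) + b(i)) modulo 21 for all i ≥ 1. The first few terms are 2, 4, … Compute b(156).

4

b(1) = 2; b(2) = 4; b(3) = 6; b(4) = 10; b(5) = 16; b(6) = 5; b(7) = 0; b(8) = 5; b(9) = 5; b(10) = 10; b(11) = 15; b(12) = 4; b(13) = 19; b(14) = 2; b(15) = 0; b(16) = 2; b(17) = 2; b(18) = 4.
The sequence repeats with period 16.
(156 - 1) mod 16 = 11, so b(156) = b(12) = 4.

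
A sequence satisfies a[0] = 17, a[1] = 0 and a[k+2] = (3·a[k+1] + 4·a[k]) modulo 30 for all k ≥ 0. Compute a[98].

26

Computing terms: a[0] = 17,  a[1] = 0,  a[2] = 8,  a[3] = 24,  a[4] = 14,  a[5] = 18,  a[6] = 20,  a[7] = 12,  a[8] = 26,  a[9] = 6,  a[10] = 2,  a[11] = 0,  a[12] = 8.
Since (a[11], a[12]) = (a[1], a[2]) = (0, 8) (two consecutive terms determine the rest), the sequence is eventually periodic: after a pre-period of length 1 it cycles with period 10.
For k ≥ 1, a[k] depends only on (k - 1) mod 10. (98 - 1) mod 10 = 7, so a[98] = a[8] = 26.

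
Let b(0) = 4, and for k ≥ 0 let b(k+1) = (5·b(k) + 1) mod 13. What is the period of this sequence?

Listing terms: b(0) = 4; b(1) = 8; b(2) = 2; b(3) = 11; b(4) = 4.
Since b(4) = b(0) = 4, the sequence is periodic with period 4.

4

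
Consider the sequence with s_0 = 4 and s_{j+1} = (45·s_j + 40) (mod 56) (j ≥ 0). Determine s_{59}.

44

s_0 = 4, s_1 = 52, s_2 = 28, s_3 = 12, s_4 = 20, s_5 = 44, s_6 = 4.
Since s_6 = s_0 = 4, the sequence is periodic with period 6.
So s_{59} = s_{0 + ((59-0) mod 6)} = s_5 = 44.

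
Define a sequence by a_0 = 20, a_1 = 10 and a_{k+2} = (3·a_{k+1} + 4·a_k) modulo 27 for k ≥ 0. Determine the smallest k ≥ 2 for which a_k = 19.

Computing terms: a_0 = 20; a_1 = 10; a_2 = 2; a_3 = 19; a_4 = 11; a_5 = 1; a_6 = 20; a_7 = 10.
The sequence repeats with period 6.
The value 19 first appears (with k ≥ 2) at a_3.

3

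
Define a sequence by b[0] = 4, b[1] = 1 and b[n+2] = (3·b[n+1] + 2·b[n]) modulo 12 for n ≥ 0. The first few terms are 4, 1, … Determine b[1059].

We have b[0] = 4; b[1] = 1; b[2] = 11; b[3] = 11; b[4] = 7; b[5] = 7; b[6] = 11; b[7] = 11.
Since (b[6], b[7]) = (b[2], b[3]) = (11, 11) (two consecutive terms determine the rest), the sequence is eventually periodic: after a pre-period of length 2 it cycles with period 4.
For n ≥ 2, b[n] depends only on (n - 2) mod 4. (1059 - 2) mod 4 = 1, so b[1059] = b[3] = 11.

11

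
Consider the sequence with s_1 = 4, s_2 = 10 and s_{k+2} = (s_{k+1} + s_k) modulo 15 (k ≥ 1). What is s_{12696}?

3

We have s_1 = 4,  s_2 = 10,  s_3 = 14,  s_4 = 9,  s_5 = 8,  s_6 = 2,  s_7 = 10,  s_8 = 12,  s_9 = 7,  s_{10} = 4,  s_{11} = 11,  s_{12} = 0,  s_{13} = 11,  s_{14} = 11,  s_{15} = 7,  s_{16} = 3,  s_{17} = 10,  s_{18} = 13,  s_{19} = 8,  s_{20} = 6,  s_{21} = 14,  s_{22} = 5,  s_{23} = 4,  s_{24} = 9,  s_{25} = 13,  s_{26} = 7,  s_{27} = 5,  s_{28} = 12,  s_{29} = 2,  s_{30} = 14,  s_{31} = 1,  s_{32} = 0,  s_{33} = 1,  s_{34} = 1,  s_{35} = 2,  s_{36} = 3,  s_{37} = 5,  s_{38} = 8,  s_{39} = 13,  s_{40} = 6,  s_{41} = 4,  s_{42} = 10.
The sequence repeats with period 40.
So s_{12696} = s_{1 + ((12696-1) mod 40)} = s_{16} = 3.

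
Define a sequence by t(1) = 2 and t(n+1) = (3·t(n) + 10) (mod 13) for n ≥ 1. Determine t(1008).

We have t(1) = 2; t(2) = 3; t(3) = 6; t(4) = 2.
Since t(4) = t(1) = 2, the sequence is periodic with period 3.
(1008 - 1) mod 3 = 2, so t(1008) = t(3) = 6.

6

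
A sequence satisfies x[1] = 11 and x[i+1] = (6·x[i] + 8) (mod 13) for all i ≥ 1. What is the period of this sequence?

x[1] = 11; x[2] = 9; x[3] = 10; x[4] = 3; x[5] = 0; x[6] = 8; x[7] = 4; x[8] = 6; x[9] = 5; x[10] = 12; x[11] = 2; x[12] = 7; x[13] = 11.
Since x[13] = x[1] = 11, the sequence is periodic with period 12.

12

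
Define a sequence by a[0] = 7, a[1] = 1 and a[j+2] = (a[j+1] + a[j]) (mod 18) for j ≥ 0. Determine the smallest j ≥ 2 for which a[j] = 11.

Listing terms: a[0] = 7, a[1] = 1, a[2] = 8, a[3] = 9, a[4] = 17, a[5] = 8, a[6] = 7, a[7] = 15, a[8] = 4, a[9] = 1, a[10] = 5, a[11] = 6, a[12] = 11, a[13] = 17, a[14] = 10, a[15] = 9, a[16] = 1, a[17] = 10, a[18] = 11, a[19] = 3, a[20] = 14, a[21] = 17, a[22] = 13, a[23] = 12, a[24] = 7, a[25] = 1.
The sequence repeats with period 24.
The value 11 first appears (with j ≥ 2) at a[12].

12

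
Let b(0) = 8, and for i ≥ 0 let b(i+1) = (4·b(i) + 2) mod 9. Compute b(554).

We have b(0) = 8; b(1) = 7; b(2) = 3; b(3) = 5; b(4) = 4; b(5) = 0; b(6) = 2; b(7) = 1; b(8) = 6; b(9) = 8.
The sequence repeats with period 9.
So b(554) = b(0 + ((554-0) mod 9)) = b(5) = 0.

0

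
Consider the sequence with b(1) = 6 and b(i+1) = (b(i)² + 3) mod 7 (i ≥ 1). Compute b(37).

We have b(1) = 6, b(2) = 4, b(3) = 5, b(4) = 0, b(5) = 3, b(6) = 5.
Since b(6) = b(3) = 5, the sequence is eventually periodic: after a pre-period of length 2 it cycles with period 3.
For i ≥ 3, b(i) depends only on (i - 3) mod 3. (37 - 3) mod 3 = 1, so b(37) = b(4) = 0.

0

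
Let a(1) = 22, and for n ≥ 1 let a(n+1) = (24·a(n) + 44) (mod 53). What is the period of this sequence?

We have a(1) = 22, a(2) = 42, a(3) = 45, a(4) = 11, a(5) = 43, a(6) = 16, a(7) = 4, a(8) = 34, a(9) = 12, a(10) = 14, a(11) = 9, a(12) = 48, a(13) = 30, a(14) = 22.
The sequence repeats with period 13.

13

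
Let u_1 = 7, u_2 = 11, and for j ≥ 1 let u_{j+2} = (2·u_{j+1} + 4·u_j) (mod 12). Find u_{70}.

Listing terms: u_1 = 7, u_2 = 11, u_3 = 2, u_4 = 0, u_5 = 8, u_6 = 4, u_7 = 4, u_8 = 0, u_9 = 4, u_{10} = 8, u_{11} = 8, u_{12} = 0, u_{13} = 8.
Since (u_{12}, u_{13}) = (u_4, u_5) = (0, 8) (two consecutive terms determine the rest), the sequence is eventually periodic: after a pre-period of length 3 it cycles with period 8.
For j ≥ 4, u_j depends only on (j - 4) mod 8. (70 - 4) mod 8 = 2, so u_{70} = u_6 = 4.

4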